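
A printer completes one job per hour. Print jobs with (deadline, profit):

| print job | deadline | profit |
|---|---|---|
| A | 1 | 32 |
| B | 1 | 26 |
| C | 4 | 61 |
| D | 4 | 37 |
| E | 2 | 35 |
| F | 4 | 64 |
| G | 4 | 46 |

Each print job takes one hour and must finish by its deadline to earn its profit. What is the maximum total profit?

By profit: F(d4,64), C(d4,61), G(d4,46), D(d4,37), E(d2,35), A(d1,32), B(d1,26)
F→slot 4; C→slot 3; G→slot 2; D→slot 1; E skipped; A skipped; B skipped.
Profit = 37 + 46 + 61 + 64 = 208

208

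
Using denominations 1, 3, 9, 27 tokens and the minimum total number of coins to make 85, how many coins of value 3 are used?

Greedy: take as many of the largest coin as possible, then repeat with the remainder.
85 = 3×27 + 1×3 + 1×1
Count of 3: 1

1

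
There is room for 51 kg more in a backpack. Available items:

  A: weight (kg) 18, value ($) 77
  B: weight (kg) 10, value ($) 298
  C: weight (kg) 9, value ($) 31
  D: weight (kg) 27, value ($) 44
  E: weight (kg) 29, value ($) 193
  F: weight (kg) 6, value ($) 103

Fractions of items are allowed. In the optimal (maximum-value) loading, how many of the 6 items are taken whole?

3

Greedy by value/weight ratio, highest first.
Order: B (298/10=29.80) > F (103/6=17.17) > E (193/29=6.66) > A (77/18=4.28) > C (31/9=3.44) > D (44/27=1.63)
Fill: take B (10 @ 298) → take F (6 @ 103) → take E (29 @ 193) → take 6/18 of A → 25.67; 51/51 used.
3 item(s) taken whole; one partial (take 6/18 of A).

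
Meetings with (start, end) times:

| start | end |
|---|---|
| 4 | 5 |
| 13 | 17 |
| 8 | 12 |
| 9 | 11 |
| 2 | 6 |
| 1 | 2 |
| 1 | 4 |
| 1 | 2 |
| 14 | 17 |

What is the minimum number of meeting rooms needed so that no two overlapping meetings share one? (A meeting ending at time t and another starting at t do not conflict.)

3

The answer is the maximum number of intervals overlapping at any instant.
Events (time:±→running): 1:+→1 1:+→2 1:+→3 … peak 3.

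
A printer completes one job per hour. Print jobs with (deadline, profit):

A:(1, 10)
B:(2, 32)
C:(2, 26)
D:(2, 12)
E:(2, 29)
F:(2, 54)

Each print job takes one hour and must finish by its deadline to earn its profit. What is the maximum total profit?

Take jobs in profit order; each goes to the latest open slot no later than its deadline.
Profit order: F=54 B=32 E=29 C=26 D=12 A=10
Assign: F→slot 2, B→slot 1, E skipped, C skipped, D skipped, A skipped.
Slots: [1:B] [2:F]
Profit = 32 + 54 = 86

86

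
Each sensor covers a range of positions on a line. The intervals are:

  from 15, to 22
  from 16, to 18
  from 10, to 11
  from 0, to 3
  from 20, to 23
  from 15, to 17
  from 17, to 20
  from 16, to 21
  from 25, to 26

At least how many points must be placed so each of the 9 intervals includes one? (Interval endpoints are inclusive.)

5

Process intervals by earliest right end; each time one isn't hit yet, stab at its right endpoint.
By right end: [0,3]  [10,11]  [15,17]  [16,18]  [17,20]  [16,21]  [15,22]  [20,23]  [25,26]
[0,3] uncovered → point at 3; [10,11] uncovered → point at 11; [15,17] uncovered → point at 17; [20,23] uncovered → point at 23; [25,26] uncovered → point at 26.
Points: 3, 11, 17, 23, 26 (5 total).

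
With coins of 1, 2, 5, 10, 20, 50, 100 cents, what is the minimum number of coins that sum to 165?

4

165 − 1×100→65 − 1×50→15 − 1×10→5 − 1×5→0
Total coins = 1 + 1 + 1 + 1 = 4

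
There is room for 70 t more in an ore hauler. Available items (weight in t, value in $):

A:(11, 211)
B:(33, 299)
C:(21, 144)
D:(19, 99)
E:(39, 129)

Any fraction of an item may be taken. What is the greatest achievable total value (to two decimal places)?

Order: A (211/11=19.18) > B (299/33=9.06) > C (144/21=6.86) > D (99/19=5.21) > E (129/39=3.31)
Fill: take A (11 @ 211) → take B (33 @ 299) → take C (21 @ 144) → take 5/19 of D → 26.05; 70/70 used.
Total value = 680.05

680.05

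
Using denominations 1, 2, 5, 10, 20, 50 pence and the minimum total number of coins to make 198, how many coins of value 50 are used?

3

198 − 3×50→48 − 2×20→8 − 1×5→3 − 1×2→1 − 1×1→0
Count of 50: 3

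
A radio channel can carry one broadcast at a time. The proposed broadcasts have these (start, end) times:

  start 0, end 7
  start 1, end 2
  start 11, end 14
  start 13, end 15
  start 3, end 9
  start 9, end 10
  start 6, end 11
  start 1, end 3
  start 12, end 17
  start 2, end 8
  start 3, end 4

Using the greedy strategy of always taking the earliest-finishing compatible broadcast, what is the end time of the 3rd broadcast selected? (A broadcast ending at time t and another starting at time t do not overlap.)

Sort by end time and greedily take each interval whose start is ≥ the last chosen end.
By end time: (1,2), (1,3), (3,4), (0,7), (2,8), (3,9), (9,10), (6,11), (11,14), (13,15), (12,17).
Pick (1,2); next start ≥ 2 → (3,4); next start ≥ 4 → (9,10); next start ≥ 10 → (11,14).
Selected: (1,2) (3,4) (9,10) (11,14)

10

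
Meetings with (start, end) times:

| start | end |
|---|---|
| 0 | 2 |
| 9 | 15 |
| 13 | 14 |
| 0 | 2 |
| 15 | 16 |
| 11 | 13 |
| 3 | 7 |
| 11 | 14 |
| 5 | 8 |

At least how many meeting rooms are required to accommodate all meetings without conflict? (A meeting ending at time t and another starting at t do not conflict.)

3

The answer is the maximum number of intervals overlapping at any instant.
Events (time:±→running): 0:+→1 0:+→2 2:-→1 2:-→0 3:+→1 5:+→2 7:-→1 8:-→0 9:+→1 11:+→2 11:+→3 … peak 3.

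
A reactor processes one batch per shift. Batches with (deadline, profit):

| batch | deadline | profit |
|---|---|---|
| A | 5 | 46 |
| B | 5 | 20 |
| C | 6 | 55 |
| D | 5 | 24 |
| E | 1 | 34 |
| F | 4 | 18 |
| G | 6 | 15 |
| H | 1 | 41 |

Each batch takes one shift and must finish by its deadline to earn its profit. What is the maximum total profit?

204

Sort by profit descending; place each in the latest free slot ≤ its deadline.
Profit order: C=55 A=46 H=41 E=34 D=24 B=20 F=18 G=15
Assign: C→slot 6, A→slot 5, H→slot 1, E skipped, D→slot 4, B→slot 3, F→slot 2, G skipped.
Slots: [1:H] [2:F] [3:B] [4:D] [5:A] [6:C]
Profit = 41 + 18 + 20 + 24 + 46 + 55 = 204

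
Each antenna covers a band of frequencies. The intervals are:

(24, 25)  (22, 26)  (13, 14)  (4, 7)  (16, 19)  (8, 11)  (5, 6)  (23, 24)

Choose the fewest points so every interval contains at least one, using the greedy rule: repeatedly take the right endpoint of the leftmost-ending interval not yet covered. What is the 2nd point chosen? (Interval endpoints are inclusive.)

Sorted: [5,6] [4,7] [8,11] [13,14] [16,19] [23,24] [24,25] [22,26]
{[5,6],[4,7]} hit by 6; {[8,11]} hit by 11; {[13,14]} hit by 14; {[16,19]} hit by 19; {[23,24],[24,25],[22,26]} hit by 24.
Points: 6, 11, 14, 19, 24 (5 total).

11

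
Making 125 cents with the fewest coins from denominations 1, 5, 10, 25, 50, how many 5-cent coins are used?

0

125 − 2×50→25 − 1×25→0
Count of 5: 0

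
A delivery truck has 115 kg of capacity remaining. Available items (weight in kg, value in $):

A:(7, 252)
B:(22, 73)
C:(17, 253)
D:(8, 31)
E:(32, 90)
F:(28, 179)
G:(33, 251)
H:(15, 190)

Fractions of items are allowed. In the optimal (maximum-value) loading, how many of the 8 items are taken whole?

Greedy by value/weight ratio, highest first.
Order: A (252/7=36.00) > C (253/17=14.88) > H (190/15=12.67) > G (251/33=7.61) > F (179/28=6.39) > D (31/8=3.88) > B (73/22=3.32) > E (90/32=2.81)
Fill: take A (7 @ 252) → take C (17 @ 253) → take H (15 @ 190) → take G (33 @ 251) → take F (28 @ 179) → take D (8 @ 31) → take 7/22 of B → 23.23; 115/115 used.
6 item(s) taken whole; one partial (take 7/22 of B).

6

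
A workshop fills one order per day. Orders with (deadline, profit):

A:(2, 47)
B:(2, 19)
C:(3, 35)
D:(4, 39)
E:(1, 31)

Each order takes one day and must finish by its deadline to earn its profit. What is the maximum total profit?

152

Sort by profit descending; place each in the latest free slot ≤ its deadline.
Profit order: A=47 D=39 C=35 E=31 B=19
Assign: A→slot 2, D→slot 4, C→slot 3, E→slot 1, B skipped.
Slots: [1:E] [2:A] [3:C] [4:D]
Profit = 31 + 47 + 35 + 39 = 152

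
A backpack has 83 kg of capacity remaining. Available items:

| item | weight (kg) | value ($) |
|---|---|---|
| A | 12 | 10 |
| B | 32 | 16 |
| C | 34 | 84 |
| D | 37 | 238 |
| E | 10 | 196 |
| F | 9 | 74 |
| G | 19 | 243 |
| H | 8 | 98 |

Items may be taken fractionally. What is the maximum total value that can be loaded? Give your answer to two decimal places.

849.00

Order: E (196/10=19.60) > G (243/19=12.79) > H (98/8=12.25) > F (74/9=8.22) > D (238/37=6.43) > C (84/34=2.47) > A (10/12=0.83) > B (16/32=0.50)
Fill: take E (10 @ 196) → take G (19 @ 243) → take H (8 @ 98) → take F (9 @ 74) → take D (37 @ 238); 83/83 used.
Total value = 849.00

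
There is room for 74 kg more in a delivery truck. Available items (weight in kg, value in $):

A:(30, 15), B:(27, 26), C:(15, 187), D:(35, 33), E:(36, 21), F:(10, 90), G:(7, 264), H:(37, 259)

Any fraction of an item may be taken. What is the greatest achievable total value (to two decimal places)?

Sort by value per unit weight and fill in that order.
Ratios (sorted): G 37.71, C 12.47, F 9.00, H 7.00, B 0.96, D 0.94, E 0.58, A 0.50
take G (7 @ 264); take C (15 @ 187); take F (10 @ 90); take H (37 @ 259); take 5/27 of B → 4.81. Capacity used 74/74.
Total value = 804.81

804.81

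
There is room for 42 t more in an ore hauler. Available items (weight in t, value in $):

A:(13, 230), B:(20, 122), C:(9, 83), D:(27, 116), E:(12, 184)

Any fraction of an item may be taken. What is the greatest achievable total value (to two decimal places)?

Greedy by value/weight ratio, highest first.
Order: A (230/13=17.69) > E (184/12=15.33) > C (83/9=9.22) > B (122/20=6.10) > D (116/27=4.30)
Fill: take A (13 @ 230) → take E (12 @ 184) → take C (9 @ 83) → take 8/20 of B → 48.80; 42/42 used.
Total value = 545.80

545.80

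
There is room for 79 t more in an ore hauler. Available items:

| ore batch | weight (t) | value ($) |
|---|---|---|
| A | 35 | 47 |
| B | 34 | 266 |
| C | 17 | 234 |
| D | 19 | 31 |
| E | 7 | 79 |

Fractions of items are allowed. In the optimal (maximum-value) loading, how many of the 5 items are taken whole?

Sort by value per unit weight and fill in that order.
Order: C (234/17=13.76) > E (79/7=11.29) > B (266/34=7.82) > D (31/19=1.63) > A (47/35=1.34)
Fill: take C (17 @ 234) → take E (7 @ 79) → take B (34 @ 266) → take D (19 @ 31) → take 2/35 of A → 2.69; 79/79 used.
4 item(s) taken whole; one partial (take 2/35 of A).

4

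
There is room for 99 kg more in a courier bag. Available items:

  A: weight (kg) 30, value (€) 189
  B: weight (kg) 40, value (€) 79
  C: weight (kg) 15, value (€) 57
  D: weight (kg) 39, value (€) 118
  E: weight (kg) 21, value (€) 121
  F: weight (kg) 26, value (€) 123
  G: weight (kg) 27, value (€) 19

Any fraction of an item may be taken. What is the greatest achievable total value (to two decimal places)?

Order: A (189/30=6.30) > E (121/21=5.76) > F (123/26=4.73) > C (57/15=3.80) > D (118/39=3.03) > B (79/40=1.98) > G (19/27=0.70)
Fill: take A (30 @ 189) → take E (21 @ 121) → take F (26 @ 123) → take C (15 @ 57) → take 7/39 of D → 21.18; 99/99 used.
Total value = 511.18

511.18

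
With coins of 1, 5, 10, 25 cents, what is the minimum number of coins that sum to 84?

8

84 = 3×25 + 1×5 + 4×1
Total coins = 3 + 1 + 4 = 8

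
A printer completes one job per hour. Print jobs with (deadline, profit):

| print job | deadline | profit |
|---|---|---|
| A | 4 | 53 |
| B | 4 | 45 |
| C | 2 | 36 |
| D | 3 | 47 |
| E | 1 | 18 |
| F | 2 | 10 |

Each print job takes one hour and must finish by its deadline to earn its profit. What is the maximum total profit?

181

Sort by profit descending; place each in the latest free slot ≤ its deadline.
By profit: A(d4,53), D(d3,47), B(d4,45), C(d2,36), E(d1,18), F(d2,10)
A→slot 4; D→slot 3; B→slot 2; C→slot 1; E skipped; F skipped.
Profit = 36 + 45 + 47 + 53 = 181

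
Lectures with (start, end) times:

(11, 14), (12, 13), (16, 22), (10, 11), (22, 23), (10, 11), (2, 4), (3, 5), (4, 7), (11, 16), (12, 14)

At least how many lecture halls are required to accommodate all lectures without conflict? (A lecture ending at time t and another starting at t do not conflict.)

4

Count concurrent intervals with a sweep; the peak is the room count.
starts: [2, 3, 4, 10, 10, 11, 11, 12, 12, 16, 22]
ends:   [4, 5, 7, 11, 11, 13, 14, 14, 16, 22, 23]
s2→1 s3→2 e4→1 s4→2 e5→1 e7→0 s10→1 s10→2 e11→1 e11→0 s11→1 s11→2 s12→3 s12→4  — peak 4.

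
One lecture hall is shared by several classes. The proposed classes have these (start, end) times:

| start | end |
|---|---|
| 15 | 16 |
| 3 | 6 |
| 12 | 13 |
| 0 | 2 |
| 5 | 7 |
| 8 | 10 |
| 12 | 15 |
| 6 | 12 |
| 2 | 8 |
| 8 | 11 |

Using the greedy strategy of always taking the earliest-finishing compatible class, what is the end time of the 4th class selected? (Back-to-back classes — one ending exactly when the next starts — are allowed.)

Sorted by end: (0,2)  (3,6)  (5,7)  (2,8)  (8,10)  (8,11)  (6,12)  (12,13)  (12,15)  (15,16)
take (0,2); take (3,6); skip (5,7); skip (2,8); take (8,10); take (12,13); skip (12,15); take (15,16).
Selected: (0,2) (3,6) (8,10) (12,13) (15,16)

13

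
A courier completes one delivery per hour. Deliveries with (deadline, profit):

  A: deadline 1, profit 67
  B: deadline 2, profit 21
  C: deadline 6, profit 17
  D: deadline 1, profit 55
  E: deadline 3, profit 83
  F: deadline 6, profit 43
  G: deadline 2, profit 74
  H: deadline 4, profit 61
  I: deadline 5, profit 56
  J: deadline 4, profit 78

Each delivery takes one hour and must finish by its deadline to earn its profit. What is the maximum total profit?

Sort by profit descending; place each in the latest free slot ≤ its deadline.
Profit order: E=83 J=78 G=74 A=67 H=61 I=56 D=55 F=43 B=21 C=17
Assign: E→slot 3, J→slot 4, G→slot 2, A→slot 1, H skipped, I→slot 5, D skipped, F→slot 6, B skipped, C skipped.
Slots: [1:A] [2:G] [3:E] [4:J] [5:I] [6:F]
Profit = 67 + 74 + 83 + 78 + 56 + 43 = 401

401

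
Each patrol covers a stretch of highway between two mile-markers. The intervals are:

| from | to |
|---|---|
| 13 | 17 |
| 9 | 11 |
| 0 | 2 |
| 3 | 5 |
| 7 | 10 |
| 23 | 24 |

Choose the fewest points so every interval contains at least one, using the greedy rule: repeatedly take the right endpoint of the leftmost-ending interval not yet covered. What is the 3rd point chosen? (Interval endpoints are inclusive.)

10

Process intervals by earliest right end; each time one isn't hit yet, stab at its right endpoint.
Sorted: [0,2] [3,5] [7,10] [9,11] [13,17] [23,24]
{[0,2]} hit by 2; {[3,5]} hit by 5; {[7,10],[9,11]} hit by 10; {[13,17]} hit by 17; {[23,24]} hit by 24.
Points: 2, 5, 10, 17, 24 (5 total).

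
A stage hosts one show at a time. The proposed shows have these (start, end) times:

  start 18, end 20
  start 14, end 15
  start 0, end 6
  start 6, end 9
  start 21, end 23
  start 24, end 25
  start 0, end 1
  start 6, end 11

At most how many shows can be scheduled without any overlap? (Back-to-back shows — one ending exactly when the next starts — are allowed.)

6

Order by finish time; keep every interval that doesn't clash with the previous kept one.
Sorted by end: (0,1)  (0,6)  (6,9)  (6,11)  (14,15)  (18,20)  (21,23)  (24,25)
take (0,1); take (6,9); skip (6,11); take (14,15); take (18,20); take (21,23); take (24,25).
Selected 6 shows.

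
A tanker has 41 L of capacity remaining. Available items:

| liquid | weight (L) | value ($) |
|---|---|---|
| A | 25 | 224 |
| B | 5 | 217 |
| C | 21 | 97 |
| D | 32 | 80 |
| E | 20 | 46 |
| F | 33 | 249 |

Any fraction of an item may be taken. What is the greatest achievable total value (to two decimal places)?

524.00

Order: B (217/5=43.40) > A (224/25=8.96) > F (249/33=7.55) > C (97/21=4.62) > D (80/32=2.50) > E (46/20=2.30)
Fill: take B (5 @ 217) → take A (25 @ 224) → take 11/33 of F → 83.00; 41/41 used.
Total value = 524.00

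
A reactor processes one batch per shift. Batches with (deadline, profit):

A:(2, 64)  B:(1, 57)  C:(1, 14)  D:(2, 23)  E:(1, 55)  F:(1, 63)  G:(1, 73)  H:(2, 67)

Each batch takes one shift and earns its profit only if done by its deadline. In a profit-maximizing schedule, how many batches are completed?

Take jobs in profit order; each goes to the latest open slot no later than its deadline.
Profit order: G=73 H=67 A=64 F=63 B=57 E=55 D=23 C=14
Assign: G→slot 1, H→slot 2, A skipped, F skipped, B skipped, E skipped, D skipped, C skipped.
Slots: [1:G] [2:H]
2 of 8 scheduled.

2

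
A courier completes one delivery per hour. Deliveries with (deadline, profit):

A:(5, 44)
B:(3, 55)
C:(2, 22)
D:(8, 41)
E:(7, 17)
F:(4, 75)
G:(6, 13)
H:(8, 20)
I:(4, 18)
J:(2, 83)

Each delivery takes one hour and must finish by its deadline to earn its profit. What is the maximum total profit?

Sort by profit descending; place each in the latest free slot ≤ its deadline.
Profit order: J=83 F=75 B=55 A=44 D=41 C=22 H=20 I=18 E=17 G=13
Assign: J→slot 2, F→slot 4, B→slot 3, A→slot 5, D→slot 8, C→slot 1, H→slot 7, I skipped, E→slot 6, G skipped.
Slots: [1:C] [2:J] [3:B] [4:F] [5:A] [6:E] [7:H] [8:D]
Profit = 22 + 83 + 55 + 75 + 44 + 17 + 20 + 41 = 357

357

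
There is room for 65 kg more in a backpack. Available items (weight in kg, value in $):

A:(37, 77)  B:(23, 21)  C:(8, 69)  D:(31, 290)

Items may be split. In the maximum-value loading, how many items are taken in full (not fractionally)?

Greedy by value/weight ratio, highest first.
Ratios (sorted): D 9.35, C 8.62, A 2.08, B 0.91
take D (31 @ 290); take C (8 @ 69); take 26/37 of A → 54.11. Capacity used 65/65.
2 item(s) taken whole; one partial (take 26/37 of A).

2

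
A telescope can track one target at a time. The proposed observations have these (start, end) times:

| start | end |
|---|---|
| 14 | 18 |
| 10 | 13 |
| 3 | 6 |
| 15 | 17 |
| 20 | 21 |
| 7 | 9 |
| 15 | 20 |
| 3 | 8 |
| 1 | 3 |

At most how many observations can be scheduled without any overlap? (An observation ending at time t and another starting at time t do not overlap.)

6

Greedy by earliest finish: after sorting by end time, pick each interval compatible with the last pick.
Sorted by end: (1,3)  (3,6)  (3,8)  (7,9)  (10,13)  (15,17)  (14,18)  (15,20)  (20,21)
take (1,3); take (3,6); skip (3,8); take (7,9); take (10,13); take (15,17); skip (15,20); take (20,21).
Selected 6 observations.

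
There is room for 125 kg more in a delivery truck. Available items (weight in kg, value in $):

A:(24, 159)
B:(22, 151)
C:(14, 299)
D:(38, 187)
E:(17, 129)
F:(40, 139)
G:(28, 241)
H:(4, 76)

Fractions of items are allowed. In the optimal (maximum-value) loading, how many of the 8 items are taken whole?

6

Ratios (sorted): C 21.36, H 19.00, G 8.61, E 7.59, B 6.86, A 6.62, D 4.92, F 3.48
take C (14 @ 299); take H (4 @ 76); take G (28 @ 241); take E (17 @ 129); take B (22 @ 151); take A (24 @ 159); take 16/38 of D → 78.74. Capacity used 125/125.
6 item(s) taken whole; one partial (take 16/38 of D).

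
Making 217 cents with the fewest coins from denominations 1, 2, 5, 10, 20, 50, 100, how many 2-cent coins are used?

Use the largest denomination that fits, subtract, and repeat.
217 = 2×100 + 1×10 + 1×5 + 1×2
Count of 2: 1

1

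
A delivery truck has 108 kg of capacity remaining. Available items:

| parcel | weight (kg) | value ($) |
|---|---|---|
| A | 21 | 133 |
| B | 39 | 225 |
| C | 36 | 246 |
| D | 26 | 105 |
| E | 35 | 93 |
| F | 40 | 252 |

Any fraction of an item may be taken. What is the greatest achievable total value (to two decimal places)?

Greedy by value/weight ratio, highest first.
Ratios (sorted): C 6.83, A 6.33, F 6.30, B 5.77, D 4.04, E 2.66
take C (36 @ 246); take A (21 @ 133); take F (40 @ 252); take 11/39 of B → 63.46. Capacity used 108/108.
Total value = 694.46

694.46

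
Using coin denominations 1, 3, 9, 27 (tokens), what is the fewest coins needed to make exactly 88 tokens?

6

88 − 3×27→7 − 2×3→1 − 1×1→0
Total coins = 3 + 2 + 1 = 6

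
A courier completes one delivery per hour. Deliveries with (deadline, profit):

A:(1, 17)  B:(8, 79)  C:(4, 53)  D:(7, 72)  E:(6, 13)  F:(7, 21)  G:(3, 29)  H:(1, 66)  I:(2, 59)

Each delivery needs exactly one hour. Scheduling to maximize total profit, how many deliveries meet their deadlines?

8

Sort by profit descending; place each in the latest free slot ≤ its deadline.
Profit order: B=79 D=72 H=66 I=59 C=53 G=29 F=21 A=17 E=13
Assign: B→slot 8, D→slot 7, H→slot 1, I→slot 2, C→slot 4, G→slot 3, F→slot 6, A skipped, E→slot 5.
Slots: [1:H] [2:I] [3:G] [4:C] [5:E] [6:F] [7:D] [8:B]
8 of 9 scheduled.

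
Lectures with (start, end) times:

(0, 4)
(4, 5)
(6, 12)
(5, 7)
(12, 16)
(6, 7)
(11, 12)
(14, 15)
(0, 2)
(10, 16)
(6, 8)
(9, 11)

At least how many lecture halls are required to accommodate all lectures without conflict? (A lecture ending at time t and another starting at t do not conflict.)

Count concurrent intervals with a sweep; the peak is the room count.
starts: [0, 0, 4, 5, 6, 6, 6, 9, 10, 11, 12, 14]
ends:   [2, 4, 5, 7, 7, 8, 11, 12, 12, 15, 16, 16]
s0→1 s0→2 e2→1 e4→0 s4→1 e5→0 s5→1 s6→2 s6→3 s6→4  — peak 4.

4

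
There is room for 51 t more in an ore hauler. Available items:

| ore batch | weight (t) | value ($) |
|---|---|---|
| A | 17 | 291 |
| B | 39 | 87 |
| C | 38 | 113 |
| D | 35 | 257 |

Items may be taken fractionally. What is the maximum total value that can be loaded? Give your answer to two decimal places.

Order: A (291/17=17.12) > D (257/35=7.34) > C (113/38=2.97) > B (87/39=2.23)
Fill: take A (17 @ 291) → take 34/35 of D → 249.66; 51/51 used.
Total value = 540.66

540.66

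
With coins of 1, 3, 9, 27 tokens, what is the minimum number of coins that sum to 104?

Use the largest denomination that fits, subtract, and repeat.
104 − 3×27→23 − 2×9→5 − 1×3→2 − 2×1→0
Total coins = 3 + 2 + 1 + 2 = 8

8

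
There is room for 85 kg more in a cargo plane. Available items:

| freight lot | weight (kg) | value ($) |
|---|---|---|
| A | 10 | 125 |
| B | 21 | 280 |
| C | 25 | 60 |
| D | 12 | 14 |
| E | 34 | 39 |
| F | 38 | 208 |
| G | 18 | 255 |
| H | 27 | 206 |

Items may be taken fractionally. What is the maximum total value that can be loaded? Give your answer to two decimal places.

915.26

Greedy by value/weight ratio, highest first.
Order: G (255/18=14.17) > B (280/21=13.33) > A (125/10=12.50) > H (206/27=7.63) > F (208/38=5.47) > C (60/25=2.40) > D (14/12=1.17) > E (39/34=1.15)
Fill: take G (18 @ 255) → take B (21 @ 280) → take A (10 @ 125) → take H (27 @ 206) → take 9/38 of F → 49.26; 85/85 used.
Total value = 915.26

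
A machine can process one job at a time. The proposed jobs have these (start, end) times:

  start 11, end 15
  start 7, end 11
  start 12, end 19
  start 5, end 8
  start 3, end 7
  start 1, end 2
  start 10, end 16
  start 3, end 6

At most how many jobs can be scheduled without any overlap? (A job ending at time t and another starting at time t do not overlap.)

4

By end time: (1,2), (3,6), (3,7), (5,8), (7,11), (11,15), (10,16), (12,19).
Pick (1,2); next start ≥ 2 → (3,6); next start ≥ 6 → (7,11); next start ≥ 11 → (11,15).
Selected 4 jobs.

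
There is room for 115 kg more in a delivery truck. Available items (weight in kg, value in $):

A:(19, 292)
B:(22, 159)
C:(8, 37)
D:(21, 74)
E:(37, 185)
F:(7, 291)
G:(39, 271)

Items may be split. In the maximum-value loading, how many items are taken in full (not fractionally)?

4

Greedy by value/weight ratio, highest first.
Ratios (sorted): F 41.57, A 15.37, B 7.23, G 6.95, E 5.00, C 4.62, D 3.52
take F (7 @ 291); take A (19 @ 292); take B (22 @ 159); take G (39 @ 271); take 28/37 of E → 140.00. Capacity used 115/115.
4 item(s) taken whole; one partial (take 28/37 of E).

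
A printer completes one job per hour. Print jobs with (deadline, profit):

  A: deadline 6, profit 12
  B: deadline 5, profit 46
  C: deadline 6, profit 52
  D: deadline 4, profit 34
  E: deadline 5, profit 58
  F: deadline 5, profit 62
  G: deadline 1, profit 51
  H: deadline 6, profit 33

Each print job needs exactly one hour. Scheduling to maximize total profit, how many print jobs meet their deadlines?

6

Take jobs in profit order; each goes to the latest open slot no later than its deadline.
Profit order: F=62 E=58 C=52 G=51 B=46 D=34 H=33 A=12
Assign: F→slot 5, E→slot 4, C→slot 6, G→slot 1, B→slot 3, D→slot 2, H skipped, A skipped.
Slots: [1:G] [2:D] [3:B] [4:E] [5:F] [6:C]
6 of 8 scheduled.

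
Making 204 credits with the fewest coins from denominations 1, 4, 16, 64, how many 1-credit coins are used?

Use the largest denomination that fits, subtract, and repeat.
204 = 3×64 + 3×4
Count of 1: 0

0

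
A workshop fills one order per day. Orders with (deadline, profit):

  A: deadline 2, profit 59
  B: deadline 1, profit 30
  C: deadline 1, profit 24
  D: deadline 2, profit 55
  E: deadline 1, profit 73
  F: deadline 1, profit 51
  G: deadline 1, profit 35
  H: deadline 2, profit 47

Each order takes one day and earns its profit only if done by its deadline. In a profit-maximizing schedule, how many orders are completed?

Sort by profit descending; place each in the latest free slot ≤ its deadline.
Profit order: E=73 A=59 D=55 F=51 H=47 G=35 B=30 C=24
Assign: E→slot 1, A→slot 2, D skipped, F skipped, H skipped, G skipped, B skipped, C skipped.
Slots: [1:E] [2:A]
2 of 8 scheduled.

2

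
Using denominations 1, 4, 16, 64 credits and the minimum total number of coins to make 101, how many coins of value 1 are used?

1

101 = 1×64 + 2×16 + 1×4 + 1×1
Count of 1: 1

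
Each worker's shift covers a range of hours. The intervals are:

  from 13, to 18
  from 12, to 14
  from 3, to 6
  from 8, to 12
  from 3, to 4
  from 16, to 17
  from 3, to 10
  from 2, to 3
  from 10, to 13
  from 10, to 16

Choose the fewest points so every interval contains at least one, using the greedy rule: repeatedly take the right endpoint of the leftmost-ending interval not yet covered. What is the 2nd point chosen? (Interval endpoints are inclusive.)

By right end: [2,3]  [3,4]  [3,6]  [3,10]  [8,12]  [10,13]  [12,14]  [10,16]  [16,17]  [13,18]
[2,3] uncovered → point at 3; [8,12] uncovered → point at 12; [16,17] uncovered → point at 17.
Points: 3, 12, 17 (3 total).

12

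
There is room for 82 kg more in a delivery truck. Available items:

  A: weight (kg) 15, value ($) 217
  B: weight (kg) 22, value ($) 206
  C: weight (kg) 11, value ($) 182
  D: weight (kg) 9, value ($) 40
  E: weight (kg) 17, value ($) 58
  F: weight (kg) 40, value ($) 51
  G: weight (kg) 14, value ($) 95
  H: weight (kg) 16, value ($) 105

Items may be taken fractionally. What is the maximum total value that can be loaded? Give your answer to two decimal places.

822.78

Sort by value per unit weight and fill in that order.
Order: C (182/11=16.55) > A (217/15=14.47) > B (206/22=9.36) > G (95/14=6.79) > H (105/16=6.56) > D (40/9=4.44) > E (58/17=3.41) > F (51/40=1.27)
Fill: take C (11 @ 182) → take A (15 @ 217) → take B (22 @ 206) → take G (14 @ 95) → take H (16 @ 105) → take 4/9 of D → 17.78; 82/82 used.
Total value = 822.78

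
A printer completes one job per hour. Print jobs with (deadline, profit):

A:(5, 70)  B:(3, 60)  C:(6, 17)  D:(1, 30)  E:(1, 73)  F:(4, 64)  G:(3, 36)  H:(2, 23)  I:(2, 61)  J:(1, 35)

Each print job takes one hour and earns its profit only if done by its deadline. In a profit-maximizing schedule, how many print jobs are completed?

By profit: E(d1,73), A(d5,70), F(d4,64), I(d2,61), B(d3,60), G(d3,36), J(d1,35), D(d1,30), H(d2,23), C(d6,17)
E→slot 1; A→slot 5; F→slot 4; I→slot 2; B→slot 3; G skipped; J skipped; D skipped; H skipped; C→slot 6.
6 of 10 scheduled.

6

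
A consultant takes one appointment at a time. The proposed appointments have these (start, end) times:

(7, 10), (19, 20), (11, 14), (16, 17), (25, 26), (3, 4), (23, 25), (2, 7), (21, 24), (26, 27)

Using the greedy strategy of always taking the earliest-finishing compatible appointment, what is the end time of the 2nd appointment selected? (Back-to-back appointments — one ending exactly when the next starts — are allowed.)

Order by finish time; keep every interval that doesn't clash with the previous kept one.
Sorted by end: (3,4)  (2,7)  (7,10)  (11,14)  (16,17)  (19,20)  (21,24)  (23,25)  (25,26)  (26,27)
take (3,4); take (7,10); take (11,14); take (16,17); take (19,20); take (21,24); take (25,26); take (26,27).
Selected: (3,4) (7,10) (11,14) (16,17) (19,20) (21,24) (25,26) (26,27)

10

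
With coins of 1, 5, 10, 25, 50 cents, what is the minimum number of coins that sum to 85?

85 − 1×50→35 − 1×25→10 − 1×10→0
Total coins = 1 + 1 + 1 = 3

3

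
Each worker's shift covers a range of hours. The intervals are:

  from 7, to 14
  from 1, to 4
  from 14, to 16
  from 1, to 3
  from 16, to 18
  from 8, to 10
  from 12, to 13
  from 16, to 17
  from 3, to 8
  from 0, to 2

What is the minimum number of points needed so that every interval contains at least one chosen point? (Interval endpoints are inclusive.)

Sort by right endpoint; whenever an interval is uncovered, place a point at its right end.
By right end: [0,2]  [1,3]  [1,4]  [3,8]  [8,10]  [12,13]  [7,14]  [14,16]  [16,17]  [16,18]
[0,2] uncovered → point at 2; [3,8] uncovered → point at 8; [12,13] uncovered → point at 13; [14,16] uncovered → point at 16.
Points: 2, 8, 13, 16 (4 total).

4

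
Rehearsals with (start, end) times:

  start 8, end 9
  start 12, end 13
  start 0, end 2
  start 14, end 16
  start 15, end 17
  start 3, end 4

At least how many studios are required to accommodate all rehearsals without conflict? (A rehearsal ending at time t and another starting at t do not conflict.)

Events (time:±→running): 0:+→1 2:-→0 3:+→1 4:-→0 8:+→1 9:-→0 12:+→1 13:-→0 14:+→1 15:+→2 … peak 2.

2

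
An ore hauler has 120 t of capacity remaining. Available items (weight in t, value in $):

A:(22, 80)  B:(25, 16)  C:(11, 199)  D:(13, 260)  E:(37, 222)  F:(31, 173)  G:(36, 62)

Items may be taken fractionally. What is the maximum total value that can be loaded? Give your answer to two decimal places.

Sort by value per unit weight and fill in that order.
Order: D (260/13=20.00) > C (199/11=18.09) > E (222/37=6.00) > F (173/31=5.58) > A (80/22=3.64) > G (62/36=1.72) > B (16/25=0.64)
Fill: take D (13 @ 260) → take C (11 @ 199) → take E (37 @ 222) → take F (31 @ 173) → take A (22 @ 80) → take 6/36 of G → 10.33; 120/120 used.
Total value = 944.33

944.33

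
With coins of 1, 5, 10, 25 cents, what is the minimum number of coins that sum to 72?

Use the largest denomination that fits, subtract, and repeat.
72 − 2×25→22 − 2×10→2 − 2×1→0
Total coins = 2 + 2 + 2 = 6

6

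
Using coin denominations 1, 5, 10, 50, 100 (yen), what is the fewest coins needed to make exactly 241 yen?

241 = 2×100 + 4×10 + 1×1
Total coins = 2 + 4 + 1 = 7

7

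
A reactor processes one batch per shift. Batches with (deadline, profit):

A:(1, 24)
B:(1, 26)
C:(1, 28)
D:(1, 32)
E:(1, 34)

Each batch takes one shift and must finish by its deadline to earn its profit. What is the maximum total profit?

34

Profit order: E=34 D=32 C=28 B=26 A=24
Assign: E→slot 1, D skipped, C skipped, B skipped, A skipped.
Slots: [1:E]
Profit = 34 = 34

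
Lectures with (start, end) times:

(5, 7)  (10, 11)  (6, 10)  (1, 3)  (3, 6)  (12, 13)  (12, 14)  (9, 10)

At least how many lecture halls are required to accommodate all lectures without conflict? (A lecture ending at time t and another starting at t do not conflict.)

2

starts: [1, 3, 5, 6, 9, 10, 12, 12]
ends:   [3, 6, 7, 10, 10, 11, 13, 14]
s1→1 e3→0 s3→1 s5→2  — peak 2.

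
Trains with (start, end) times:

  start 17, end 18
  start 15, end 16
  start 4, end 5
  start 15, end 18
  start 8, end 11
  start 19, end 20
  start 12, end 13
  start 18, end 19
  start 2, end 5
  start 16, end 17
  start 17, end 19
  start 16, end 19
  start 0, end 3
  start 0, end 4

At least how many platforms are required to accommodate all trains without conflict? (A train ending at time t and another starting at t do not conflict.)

4

starts: [0, 0, 2, 4, 8, 12, 15, 15, 16, 16, 17, 17, 18, 19]
ends:   [3, 4, 5, 5, 11, 13, 16, 17, 18, 18, 19, 19, 19, 20]
s0→1 s0→2 s2→3 e3→2 e4→1 s4→2 e5→1 e5→0 s8→1 e11→0 s12→1 e13→0 s15→1 s15→2 e16→1 s16→2 s16→3 e17→2 s17→3 s17→4  — peak 4.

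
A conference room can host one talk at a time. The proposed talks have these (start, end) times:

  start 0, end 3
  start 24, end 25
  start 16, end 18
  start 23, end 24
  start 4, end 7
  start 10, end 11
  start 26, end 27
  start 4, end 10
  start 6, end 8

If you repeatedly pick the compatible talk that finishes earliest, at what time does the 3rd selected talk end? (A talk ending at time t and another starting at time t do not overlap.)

11

By end time: (0,3), (4,7), (6,8), (4,10), (10,11), (16,18), (23,24), (24,25), (26,27).
Pick (0,3); next start ≥ 3 → (4,7); next start ≥ 7 → (10,11); next start ≥ 11 → (16,18); next start ≥ 18 → (23,24); next start ≥ 24 → (24,25); next start ≥ 25 → (26,27).
Selected: (0,3) (4,7) (10,11) (16,18) (23,24) (24,25) (26,27)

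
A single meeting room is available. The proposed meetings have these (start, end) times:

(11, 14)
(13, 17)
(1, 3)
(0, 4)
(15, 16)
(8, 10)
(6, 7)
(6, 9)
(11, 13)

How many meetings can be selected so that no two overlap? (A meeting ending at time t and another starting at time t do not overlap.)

Sorted by end: (1,3)  (0,4)  (6,7)  (6,9)  (8,10)  (11,13)  (11,14)  (15,16)  (13,17)
take (1,3); take (6,7); take (8,10); take (11,13); take (15,16).
Selected 5 meetings.

5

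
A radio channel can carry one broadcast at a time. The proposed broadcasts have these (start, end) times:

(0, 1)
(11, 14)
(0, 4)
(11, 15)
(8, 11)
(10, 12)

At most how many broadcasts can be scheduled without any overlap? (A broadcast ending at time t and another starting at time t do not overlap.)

Order by finish time; keep every interval that doesn't clash with the previous kept one.
By end time: (0,1), (0,4), (8,11), (10,12), (11,14), (11,15).
Pick (0,1); next start ≥ 1 → (8,11); next start ≥ 11 → (11,14).
Selected 3 broadcasts.

3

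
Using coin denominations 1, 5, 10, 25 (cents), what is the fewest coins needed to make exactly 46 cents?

4

Greedy: take as many of the largest coin as possible, then repeat with the remainder.
46 − 1×25→21 − 2×10→1 − 1×1→0
Total coins = 1 + 2 + 1 = 4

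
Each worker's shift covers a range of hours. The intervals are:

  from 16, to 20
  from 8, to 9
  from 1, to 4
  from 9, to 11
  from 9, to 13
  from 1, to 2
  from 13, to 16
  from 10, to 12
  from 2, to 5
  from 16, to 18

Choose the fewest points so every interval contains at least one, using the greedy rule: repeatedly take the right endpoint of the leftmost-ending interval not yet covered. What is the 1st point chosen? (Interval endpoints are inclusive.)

Sorted: [1,2] [1,4] [2,5] [8,9] [9,11] [10,12] [9,13] [13,16] [16,18] [16,20]
{[1,2],[1,4],[2,5]} hit by 2; {[8,9],[9,11]} hit by 9; {[10,12],[9,13]} hit by 12; {[13,16],[16,18],[16,20]} hit by 16.
Points: 2, 9, 12, 16 (4 total).

2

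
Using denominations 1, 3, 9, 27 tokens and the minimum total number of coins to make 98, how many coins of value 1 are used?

2

98 − 3×27→17 − 1×9→8 − 2×3→2 − 2×1→0
Count of 1: 2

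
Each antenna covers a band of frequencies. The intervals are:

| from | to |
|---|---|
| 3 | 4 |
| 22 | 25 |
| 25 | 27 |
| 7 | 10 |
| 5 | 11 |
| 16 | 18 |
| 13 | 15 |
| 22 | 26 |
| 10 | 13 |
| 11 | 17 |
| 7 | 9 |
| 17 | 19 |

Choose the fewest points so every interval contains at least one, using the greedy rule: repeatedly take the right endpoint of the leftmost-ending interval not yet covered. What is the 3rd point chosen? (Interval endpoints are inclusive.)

13

Process intervals by earliest right end; each time one isn't hit yet, stab at its right endpoint.
By right end: [3,4]  [7,9]  [7,10]  [5,11]  [10,13]  [13,15]  [11,17]  [16,18]  [17,19]  [22,25]  [22,26]  [25,27]
[3,4] uncovered → point at 4; [7,9] uncovered → point at 9; [10,13] uncovered → point at 13; [16,18] uncovered → point at 18; [22,25] uncovered → point at 25.
Points: 4, 9, 13, 18, 25 (5 total).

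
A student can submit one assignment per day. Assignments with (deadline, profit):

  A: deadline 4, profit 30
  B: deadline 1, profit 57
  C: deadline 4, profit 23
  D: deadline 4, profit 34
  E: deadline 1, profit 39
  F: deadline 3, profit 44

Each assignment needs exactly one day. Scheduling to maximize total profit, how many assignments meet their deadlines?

4

Profit order: B=57 F=44 E=39 D=34 A=30 C=23
Assign: B→slot 1, F→slot 3, E skipped, D→slot 4, A→slot 2, C skipped.
Slots: [1:B] [2:A] [3:F] [4:D]
4 of 6 scheduled.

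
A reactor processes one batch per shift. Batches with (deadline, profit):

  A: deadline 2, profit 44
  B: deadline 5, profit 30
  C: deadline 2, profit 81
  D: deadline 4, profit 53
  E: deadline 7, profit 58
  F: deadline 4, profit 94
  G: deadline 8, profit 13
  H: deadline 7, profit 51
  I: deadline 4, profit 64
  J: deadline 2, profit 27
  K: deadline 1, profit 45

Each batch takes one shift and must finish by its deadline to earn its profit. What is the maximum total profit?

Take jobs in profit order; each goes to the latest open slot no later than its deadline.
Profit order: F=94 C=81 I=64 E=58 D=53 H=51 K=45 A=44 B=30 J=27 G=13
Assign: F→slot 4, C→slot 2, I→slot 3, E→slot 7, D→slot 1, H→slot 6, K skipped, A skipped, B→slot 5, J skipped, G→slot 8.
Slots: [1:D] [2:C] [3:I] [4:F] [5:B] [6:H] [7:E] [8:G]
Profit = 53 + 81 + 64 + 94 + 30 + 51 + 58 + 13 = 444

444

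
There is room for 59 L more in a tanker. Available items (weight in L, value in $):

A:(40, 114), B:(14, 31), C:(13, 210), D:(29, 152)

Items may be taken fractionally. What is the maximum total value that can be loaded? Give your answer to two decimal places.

Order: C (210/13=16.15) > D (152/29=5.24) > A (114/40=2.85) > B (31/14=2.21)
Fill: take C (13 @ 210) → take D (29 @ 152) → take 17/40 of A → 48.45; 59/59 used.
Total value = 410.45

410.45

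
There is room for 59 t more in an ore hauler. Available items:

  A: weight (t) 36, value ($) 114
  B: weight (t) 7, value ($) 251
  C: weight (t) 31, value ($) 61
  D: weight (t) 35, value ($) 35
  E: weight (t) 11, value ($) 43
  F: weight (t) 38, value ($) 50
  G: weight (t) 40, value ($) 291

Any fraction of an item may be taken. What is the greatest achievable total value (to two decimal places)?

588.17

Greedy by value/weight ratio, highest first.
Ratios (sorted): B 35.86, G 7.28, E 3.91, A 3.17, C 1.97, F 1.32, D 1.00
take B (7 @ 251); take G (40 @ 291); take E (11 @ 43); take 1/36 of A → 3.17. Capacity used 59/59.
Total value = 588.17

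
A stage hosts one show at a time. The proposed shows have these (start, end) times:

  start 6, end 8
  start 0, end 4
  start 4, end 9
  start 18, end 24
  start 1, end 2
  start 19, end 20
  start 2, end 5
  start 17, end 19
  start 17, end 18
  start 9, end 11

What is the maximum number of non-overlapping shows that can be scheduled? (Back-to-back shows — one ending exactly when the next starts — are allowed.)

6

Greedy by earliest finish: after sorting by end time, pick each interval compatible with the last pick.
By end time: (1,2), (0,4), (2,5), (6,8), (4,9), (9,11), (17,18), (17,19), (19,20), (18,24).
Pick (1,2); next start ≥ 2 → (2,5); next start ≥ 5 → (6,8); next start ≥ 8 → (9,11); next start ≥ 11 → (17,18); next start ≥ 18 → (19,20).
Selected 6 shows.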